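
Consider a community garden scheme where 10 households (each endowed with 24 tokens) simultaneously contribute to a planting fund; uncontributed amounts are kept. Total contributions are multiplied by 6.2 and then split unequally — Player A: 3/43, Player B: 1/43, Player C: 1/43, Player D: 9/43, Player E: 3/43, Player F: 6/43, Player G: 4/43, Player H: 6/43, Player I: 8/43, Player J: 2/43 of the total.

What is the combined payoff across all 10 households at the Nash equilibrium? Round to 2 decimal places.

Each unit j contributes comes back to j as 6.2 × (j's share), so j prefers to contribute only if that share exceeds 1/6.2 = 0.1613; otherwise keeping the unit dominates.
The shares above 0.1613 belong to Player D and Player I, contributing 24 each; the remaining 8 contribute 0. Total contributed: 48.
The planting fund pays out 6.2 × 48 = 297.60 in total (split across the unequal shares, but the aggregate is all that matters for the group sum).
The 8 free-riders keep 24 each, adding 192. Group total = 192 + 297.60 = 489.60.

489.60 tokens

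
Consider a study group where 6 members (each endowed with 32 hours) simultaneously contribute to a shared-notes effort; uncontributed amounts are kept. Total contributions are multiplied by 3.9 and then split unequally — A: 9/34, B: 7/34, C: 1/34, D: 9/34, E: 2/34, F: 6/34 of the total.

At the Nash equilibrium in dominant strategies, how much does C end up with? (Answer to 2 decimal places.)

A player with share s gets back 3.9·s per unit contributed, so full contribution is dominant for anyone with s > 1/3.9 = 0.2564 and zero contribution is dominant for anyone below.
A and D are above the threshold, contributing 32 each; the remaining 4 contribute 0. Total contributed: 64.
C keeps 32 and receives 3.9 × 64 × 1/34 = 7.34 from the shared-notes effort, for a payoff of 39.34.

39.34 hours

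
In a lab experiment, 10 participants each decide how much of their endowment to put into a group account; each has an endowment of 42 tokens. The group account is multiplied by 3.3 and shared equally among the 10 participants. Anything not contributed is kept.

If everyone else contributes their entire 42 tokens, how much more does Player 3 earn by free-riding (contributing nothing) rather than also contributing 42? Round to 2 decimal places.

28.14 tokens

Switching from a contribution of 42 to 0 lets Player 3 keep an extra 42 tokens, but lowers the group account by 42, which costs Player 3 their own share of that drop: 3.3/10 × 42 = 13.86.
Net gain = 42 − 13.86 = 28.14. The private return per contributed unit (0.3300) is below 1, so free-riding is indeed the best response regardless of what the others do.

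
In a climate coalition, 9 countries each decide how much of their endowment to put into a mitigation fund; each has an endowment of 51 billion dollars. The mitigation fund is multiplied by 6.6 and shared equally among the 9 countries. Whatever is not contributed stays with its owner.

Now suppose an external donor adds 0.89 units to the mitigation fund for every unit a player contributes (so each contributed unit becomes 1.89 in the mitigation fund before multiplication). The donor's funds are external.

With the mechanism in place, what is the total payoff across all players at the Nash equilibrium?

With the mechanism, a contributed unit returns 6.6 × 1.89 / 9 = 1.3860 per unit of net cost to the contributor — now above 1 — so contributing fully is weakly dominant for every player.
So the Nash equilibrium is full contribution by all 9; the group earns 6.6 × 1.89 × 459 = 5725.57.

5725.57 billion dollars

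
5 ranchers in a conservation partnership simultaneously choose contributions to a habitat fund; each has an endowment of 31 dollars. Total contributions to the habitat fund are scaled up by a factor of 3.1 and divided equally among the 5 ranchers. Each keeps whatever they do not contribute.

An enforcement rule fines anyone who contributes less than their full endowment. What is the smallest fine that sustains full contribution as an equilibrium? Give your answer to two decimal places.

Given the others contribute fully, the best deviation is to contribute 0 (any partial contribution still incurs the fine and gives up units whose private return 0.6200 is below 1).
Deviating from 31 to 0 saves 31 dollars but forfeits the deviator's share of the drop in the habitat fund: 3.1/5 × 31 = 19.22.
So the deviation gain is 31 − 19.22 = 11.78, and the fine must be at least 11.78 dollars to wipe it out.

11.78 dollars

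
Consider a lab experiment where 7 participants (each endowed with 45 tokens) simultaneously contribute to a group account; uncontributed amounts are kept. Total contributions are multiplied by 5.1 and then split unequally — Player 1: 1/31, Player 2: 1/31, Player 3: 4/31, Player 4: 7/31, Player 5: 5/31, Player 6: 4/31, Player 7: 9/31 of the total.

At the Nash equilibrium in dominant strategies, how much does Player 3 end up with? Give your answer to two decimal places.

Player j's private return per contributed unit is 5.1 × (j's share). Contributing is weakly dominant for j when that share is at least 1/5.1 = 0.1961, and contributing 0 is dominant otherwise.
The shares above 0.1961 belong to Player 4 and Player 7, contributing 45 each; the remaining 5 contribute 0. Total contributed: 90.
Player 3 keeps 45 and receives 5.1 × 90 × 4/31 = 59.23 from the group account, for a payoff of 104.23.

104.23 tokens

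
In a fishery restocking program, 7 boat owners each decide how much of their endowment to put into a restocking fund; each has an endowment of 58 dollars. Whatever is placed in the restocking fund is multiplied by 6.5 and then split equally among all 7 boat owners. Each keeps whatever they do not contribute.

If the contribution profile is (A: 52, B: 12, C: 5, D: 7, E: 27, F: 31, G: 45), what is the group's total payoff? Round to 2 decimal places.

1390.50 dollars

Total contributed: 52 + 12 + 5 + 7 + 27 + 31 + 45 = 179; total kept: 7 × 58 − 179 = 227.
The restocking fund pays out 6.5 × 179 = 1163.50 in aggregate.
Group total = 227 + 1163.50 = 1390.50.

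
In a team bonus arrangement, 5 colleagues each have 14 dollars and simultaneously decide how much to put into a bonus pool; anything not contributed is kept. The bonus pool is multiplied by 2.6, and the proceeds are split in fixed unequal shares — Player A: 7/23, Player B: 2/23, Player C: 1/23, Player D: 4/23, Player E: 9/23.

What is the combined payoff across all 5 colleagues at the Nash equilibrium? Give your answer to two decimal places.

92.40 dollars

For player j, contributing a unit is worthwhile iff 2.6 × (j's share) ≥ 1, i.e. iff j's share is at least 0.3846.
Only Player E (9/23) clears that bar, contributing 14; the remaining 4 contribute 0. Total contributed: 14.
The bonus pool pays out 2.6 × 14 = 36.40 in total (split across the unequal shares, but the aggregate is all that matters for the group sum).
The 4 free-riders keep 14 each, adding 56. Group total = 56 + 36.40 = 92.40.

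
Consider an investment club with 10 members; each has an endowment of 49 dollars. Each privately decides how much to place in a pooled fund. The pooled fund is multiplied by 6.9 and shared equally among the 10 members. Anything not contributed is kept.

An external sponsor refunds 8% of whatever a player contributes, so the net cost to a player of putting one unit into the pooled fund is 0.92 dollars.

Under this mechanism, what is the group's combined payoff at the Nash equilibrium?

Even with the mechanism, each unit contributed returns only (6.9/10) / 0.92 = 0.7500 per unit of net cost, so contributing nothing is still dominant.
At the Nash equilibrium no one contributes; group total payoff = 10 × 49 = 490.

490.00 dollars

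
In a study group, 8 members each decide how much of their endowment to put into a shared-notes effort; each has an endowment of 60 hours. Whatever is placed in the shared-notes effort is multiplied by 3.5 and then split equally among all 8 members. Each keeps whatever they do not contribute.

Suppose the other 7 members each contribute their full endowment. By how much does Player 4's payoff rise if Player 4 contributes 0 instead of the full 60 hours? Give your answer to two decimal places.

33.75 hours

Switching from a contribution of 60 to 0 lets Player 4 keep an extra 60 hours, but lowers the shared-notes effort by 60, which costs Player 4 their own share of that drop: 3.5/8 × 60 = 26.25.
Net gain = 60 − 26.25 = 33.75. The private return per contributed unit (0.4375) is below 1, so free-riding is indeed the best response regardless of what the others do.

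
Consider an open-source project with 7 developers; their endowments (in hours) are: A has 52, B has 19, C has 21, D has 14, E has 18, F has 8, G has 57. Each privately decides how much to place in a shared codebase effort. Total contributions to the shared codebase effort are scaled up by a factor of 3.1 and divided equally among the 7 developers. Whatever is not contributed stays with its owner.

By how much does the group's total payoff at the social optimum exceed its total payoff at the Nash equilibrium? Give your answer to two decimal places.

The private return per contributed unit is 3.1/7 = 0.4429 < 1 for every player regardless of endowment, so the Nash equilibrium is zero contribution and the group total is Σ E_j = 52 + 19 + 21 + 14 + 18 + 8 + 57 = 189.
Each contributed unit returns 3.100 to the group, so the social optimum is full contribution by everyone: group total = 3.100 × 189 = 585.90.
Efficiency loss = (3.100 − 1) × 189 = 396.90.

396.90 hours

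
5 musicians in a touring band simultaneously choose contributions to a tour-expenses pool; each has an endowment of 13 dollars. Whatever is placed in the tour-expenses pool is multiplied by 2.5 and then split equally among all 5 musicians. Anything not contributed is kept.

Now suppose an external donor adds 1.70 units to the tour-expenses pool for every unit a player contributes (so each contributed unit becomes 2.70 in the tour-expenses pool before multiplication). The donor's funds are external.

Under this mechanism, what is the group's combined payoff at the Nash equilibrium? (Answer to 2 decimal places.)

Under the mechanism each unit contributed yields 2.5 × 2.70 / 5 = 1.3500 back to its contributor per unit of net cost, which exceeds 1, making full contribution the dominant choice for everyone.
So the Nash equilibrium is full contribution by all 5; the group earns 2.5 × 2.70 × 65 = 438.75.

438.75 dollars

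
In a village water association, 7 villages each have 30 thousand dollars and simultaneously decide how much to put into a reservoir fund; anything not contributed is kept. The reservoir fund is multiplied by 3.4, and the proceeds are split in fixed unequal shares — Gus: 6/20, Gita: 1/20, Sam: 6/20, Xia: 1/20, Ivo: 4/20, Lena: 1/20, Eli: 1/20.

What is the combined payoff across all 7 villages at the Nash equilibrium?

A player with share s gets back 3.4·s per unit contributed, so full contribution is dominant for anyone with s > 1/3.4 = 0.2941 and zero contribution is dominant for anyone below.
Gus and Sam clear that bar, contributing 30 each; the remaining 5 contribute 0. Total contributed: 60.
The reservoir fund pays out 3.4 × 60 = 204.00 in total (split across the unequal shares, but the aggregate is all that matters for the group sum).
The 5 free-riders keep 30 each, adding 150. Group total = 150 + 204.00 = 354.00.

354.00 thousand dollars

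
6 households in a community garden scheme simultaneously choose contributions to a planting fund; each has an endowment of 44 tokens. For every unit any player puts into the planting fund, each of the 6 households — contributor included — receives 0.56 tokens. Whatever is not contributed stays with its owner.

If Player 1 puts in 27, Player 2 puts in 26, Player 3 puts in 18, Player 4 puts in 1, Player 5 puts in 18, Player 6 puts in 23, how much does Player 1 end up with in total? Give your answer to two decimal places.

80.28 tokens

Total contributed: 27 + 26 + 18 + 1 + 18 + 23 = 113.
Each receives 0.56 × 113 = 63.28 from the planting fund.
Player 1 keeps 44 − 27 = 17, so Player 1's payoff is 17 + 63.28 = 80.28.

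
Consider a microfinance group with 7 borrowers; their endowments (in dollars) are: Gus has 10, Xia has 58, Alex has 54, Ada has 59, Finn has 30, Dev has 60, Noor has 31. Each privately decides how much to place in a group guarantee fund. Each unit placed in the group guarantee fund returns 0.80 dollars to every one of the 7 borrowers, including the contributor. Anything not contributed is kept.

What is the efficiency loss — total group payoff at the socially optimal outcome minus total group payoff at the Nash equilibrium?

The private return per contributed unit is 0.80 < 1 for everyone, so the Nash equilibrium is zero contribution and the group total is Σ E_j = 10 + 58 + 54 + 59 + 30 + 60 + 31 = 302.
Each contributed unit returns 5.600 to the group, so the social optimum is full contribution by everyone: group total = 5.600 × 302 = 1691.20.
Efficiency loss = (5.600 − 1) × 302 = 1389.20.

1389.20 dollars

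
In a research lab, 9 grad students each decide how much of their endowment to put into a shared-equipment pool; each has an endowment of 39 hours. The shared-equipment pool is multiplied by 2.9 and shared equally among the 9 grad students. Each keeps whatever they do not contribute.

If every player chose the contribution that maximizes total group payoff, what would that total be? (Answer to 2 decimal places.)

1017.90 hours

Each contributed unit returns 2.900 to the group as a whole (0.3222 to each of 9 players), which exceeds 1, so the social optimum is full contribution: group total = 2.900 × 351 = 1017.90.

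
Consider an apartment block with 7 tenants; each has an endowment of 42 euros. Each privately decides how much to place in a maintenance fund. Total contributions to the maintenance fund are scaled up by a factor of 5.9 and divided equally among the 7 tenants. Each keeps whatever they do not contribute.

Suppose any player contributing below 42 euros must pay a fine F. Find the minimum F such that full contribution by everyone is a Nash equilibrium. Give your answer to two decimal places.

Given the others contribute fully, the best deviation is to contribute 0 (any partial contribution still incurs the fine and gives up units whose private return 0.8429 is below 1).
Deviating from 42 to 0 saves 42 euros but forfeits the deviator's share of the drop in the maintenance fund: 5.9/7 × 42 = 35.40.
So the deviation gain is 42 − 35.40 = 6.60, and the fine must be at least 6.60 euros to wipe it out.

6.60 euros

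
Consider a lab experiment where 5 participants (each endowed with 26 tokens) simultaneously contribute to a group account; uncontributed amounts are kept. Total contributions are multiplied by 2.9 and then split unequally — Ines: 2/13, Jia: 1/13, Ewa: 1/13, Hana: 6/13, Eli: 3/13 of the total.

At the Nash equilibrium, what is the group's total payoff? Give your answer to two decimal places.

179.40 tokens

A player with share s gets back 2.9·s per unit contributed, so full contribution is dominant for anyone with s > 1/2.9 = 0.3448 and zero contribution is dominant for anyone below.
Hana alone (share 6/13) is above the threshold, contributing 26; the remaining 4 contribute 0. Total contributed: 26.
The group account pays out 2.9 × 26 = 75.40 in total (split across the unequal shares, but the aggregate is all that matters for the group sum).
The 4 free-riders keep 26 each, adding 104. Group total = 104 + 75.40 = 179.40.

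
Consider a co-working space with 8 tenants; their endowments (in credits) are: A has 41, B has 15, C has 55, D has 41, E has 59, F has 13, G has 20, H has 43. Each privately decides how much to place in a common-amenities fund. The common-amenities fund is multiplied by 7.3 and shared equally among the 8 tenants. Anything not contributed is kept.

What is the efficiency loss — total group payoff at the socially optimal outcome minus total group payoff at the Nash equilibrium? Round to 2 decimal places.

The private return per contributed unit is 7.3/8 = 0.9125 < 1 for every player regardless of endowment, so the Nash equilibrium is zero contribution and the group total is Σ E_j = 41 + 15 + 55 + 41 + 59 + 13 + 20 + 43 = 287.
Each contributed unit returns 7.300 to the group, so the social optimum is full contribution by everyone: group total = 7.300 × 287 = 2095.10.
Efficiency loss = (7.300 − 1) × 287 = 1808.10.

1808.10 credits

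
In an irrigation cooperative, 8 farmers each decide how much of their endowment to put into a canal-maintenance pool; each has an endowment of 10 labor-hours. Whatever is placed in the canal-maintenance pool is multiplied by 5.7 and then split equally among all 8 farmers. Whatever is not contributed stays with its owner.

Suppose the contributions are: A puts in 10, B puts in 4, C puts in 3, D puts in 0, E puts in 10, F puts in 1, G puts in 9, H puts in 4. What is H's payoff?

Total contributed: 10 + 4 + 3 + 0 + 10 + 1 + 9 + 4 = 41.
Each receives 5.7 × 41 / 8 = 29.21 from the canal-maintenance pool.
H keeps 10 − 4 = 6, so H's payoff is 6 + 29.21 = 35.21.

35.21 labor-hours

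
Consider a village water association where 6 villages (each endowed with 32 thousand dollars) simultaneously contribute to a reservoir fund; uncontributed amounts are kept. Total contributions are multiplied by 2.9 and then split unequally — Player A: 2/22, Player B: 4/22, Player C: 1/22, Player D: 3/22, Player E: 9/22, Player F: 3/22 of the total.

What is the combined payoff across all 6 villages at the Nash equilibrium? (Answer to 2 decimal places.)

A player with share s gets back 2.9·s per unit contributed, so full contribution is dominant for anyone with s > 1/2.9 = 0.3448 and zero contribution is dominant for anyone below.
Player E alone (share 9/22) is above the threshold, contributing 32; the remaining 5 contribute 0. Total contributed: 32.
The reservoir fund pays out 2.9 × 32 = 92.80 in total (split across the unequal shares, but the aggregate is all that matters for the group sum).
The 5 free-riders keep 32 each, adding 160. Group total = 160 + 92.80 = 252.80.

252.80 thousand dollars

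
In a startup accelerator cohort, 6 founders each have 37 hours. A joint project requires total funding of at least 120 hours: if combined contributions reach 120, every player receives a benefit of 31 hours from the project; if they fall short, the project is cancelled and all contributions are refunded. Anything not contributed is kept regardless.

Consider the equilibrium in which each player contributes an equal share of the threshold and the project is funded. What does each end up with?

Equal share of the threshold: 120/6 = 20.
At this profile no one gains by cutting their contribution: any cut drops the total below 120, the project is cancelled, contributions are refunded, and the deviator ends with 37, which is less than 37 − 20 + 31 = 48. Contributing more than 20 just wastes the excess. So contributing exactly 20 is a best response.
Each player's payoff: 37 − 20 + 31 = 48.

48 hours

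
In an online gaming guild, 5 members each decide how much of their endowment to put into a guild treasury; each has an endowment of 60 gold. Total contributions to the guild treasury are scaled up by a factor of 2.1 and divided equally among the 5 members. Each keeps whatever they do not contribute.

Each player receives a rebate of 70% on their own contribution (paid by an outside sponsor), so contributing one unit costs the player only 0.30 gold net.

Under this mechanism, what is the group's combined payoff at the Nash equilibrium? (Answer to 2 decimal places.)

840.00 gold

With the mechanism, a contributed unit returns (2.1/5) / 0.30 = 1.4000 per unit of net cost to the contributor — now above 1 — so contributing fully is weakly dominant for every player.
So the Nash equilibrium is full contribution by all 5; the group earns 5 × (60 × 0.70 + 2.1 × 60) = 840.00.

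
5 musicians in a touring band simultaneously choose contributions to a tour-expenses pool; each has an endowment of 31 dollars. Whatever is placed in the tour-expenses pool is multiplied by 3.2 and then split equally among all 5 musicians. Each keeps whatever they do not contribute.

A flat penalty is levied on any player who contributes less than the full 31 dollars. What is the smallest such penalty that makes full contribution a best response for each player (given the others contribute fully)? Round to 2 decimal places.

Given the others contribute fully, the best deviation is to contribute 0 (any partial contribution still incurs the fine and gives up units whose private return 0.6400 is below 1).
Deviating from 31 to 0 saves 31 dollars but forfeits the deviator's share of the drop in the tour-expenses pool: 3.2/5 × 31 = 19.84.
So the deviation gain is 31 − 19.84 = 11.16, and the fine must be at least 11.16 dollars to wipe it out.

11.16 dollars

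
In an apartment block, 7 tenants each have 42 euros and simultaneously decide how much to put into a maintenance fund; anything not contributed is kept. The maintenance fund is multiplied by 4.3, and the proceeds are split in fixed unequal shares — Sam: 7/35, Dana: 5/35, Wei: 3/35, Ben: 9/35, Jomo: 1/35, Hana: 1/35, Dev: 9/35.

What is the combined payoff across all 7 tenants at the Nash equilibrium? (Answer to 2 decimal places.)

Player j's private return per contributed unit is 4.3 × (j's share). Contributing is weakly dominant for j when that share is at least 1/4.3 = 0.2326, and contributing 0 is dominant otherwise.
Ben and Dev clear that bar, contributing 42 each; the remaining 5 contribute 0. Total contributed: 84.
The maintenance fund pays out 4.3 × 84 = 361.20 in total (split across the unequal shares, but the aggregate is all that matters for the group sum).
The 5 free-riders keep 42 each, adding 210. Group total = 210 + 361.20 = 571.20.

571.20 euros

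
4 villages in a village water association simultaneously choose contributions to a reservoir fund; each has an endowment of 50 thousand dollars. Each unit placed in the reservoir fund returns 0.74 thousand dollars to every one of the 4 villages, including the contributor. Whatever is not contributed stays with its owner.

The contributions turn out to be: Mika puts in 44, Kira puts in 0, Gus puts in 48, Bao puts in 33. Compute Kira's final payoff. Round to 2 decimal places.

Total contributed: 44 + 0 + 48 + 33 = 125.
Each receives 0.74 × 125 = 92.50 from the reservoir fund.
Kira keeps 50 − 0 = 50, so Kira's payoff is 50 + 92.50 = 142.50.

142.50 thousand dollars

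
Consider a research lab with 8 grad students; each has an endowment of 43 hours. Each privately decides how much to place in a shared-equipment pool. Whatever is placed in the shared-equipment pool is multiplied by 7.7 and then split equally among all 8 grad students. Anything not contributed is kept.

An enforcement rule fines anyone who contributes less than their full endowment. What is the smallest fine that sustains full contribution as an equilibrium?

Given the others contribute fully, the best deviation is to contribute 0 (any partial contribution still incurs the fine and gives up units whose private return 0.9625 is below 1).
Deviating from 43 to 0 saves 43 hours but forfeits the deviator's share of the drop in the shared-equipment pool: 7.7/8 × 43 = 41.39.
So the deviation gain is 43 − 41.39 = 1.61, and the fine must be at least 1.61 hours to wipe it out.

1.61 hours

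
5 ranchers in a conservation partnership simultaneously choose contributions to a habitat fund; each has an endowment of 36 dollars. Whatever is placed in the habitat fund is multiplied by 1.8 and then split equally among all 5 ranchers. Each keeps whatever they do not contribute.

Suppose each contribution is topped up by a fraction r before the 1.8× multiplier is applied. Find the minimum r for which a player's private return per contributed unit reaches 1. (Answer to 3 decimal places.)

With matching at rate r, one contributed unit becomes (1 + r) in the habitat fund and returns 1.8 × (1 + r) / 5 to the contributor.
Setting this equal to 1: 1 + r = 5/1.8 = 2.7778.
So the minimum matching rate is r = 2.7778 − 1 = 1.778.

1.778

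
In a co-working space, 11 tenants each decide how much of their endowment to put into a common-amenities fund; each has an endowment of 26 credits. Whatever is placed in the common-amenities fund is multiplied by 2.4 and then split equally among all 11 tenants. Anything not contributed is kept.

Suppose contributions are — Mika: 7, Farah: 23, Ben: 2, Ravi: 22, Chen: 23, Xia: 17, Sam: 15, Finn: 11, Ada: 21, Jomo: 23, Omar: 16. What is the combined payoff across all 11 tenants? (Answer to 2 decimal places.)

Total contributed: 7 + 23 + 2 + 22 + 23 + 17 + 15 + 11 + 21 + 23 + 16 = 180; total kept: 11 × 26 − 180 = 106.
The common-amenities fund pays out 2.4 × 180 = 432.00 in aggregate.
Group total = 106 + 432.00 = 538.00.

538.00 credits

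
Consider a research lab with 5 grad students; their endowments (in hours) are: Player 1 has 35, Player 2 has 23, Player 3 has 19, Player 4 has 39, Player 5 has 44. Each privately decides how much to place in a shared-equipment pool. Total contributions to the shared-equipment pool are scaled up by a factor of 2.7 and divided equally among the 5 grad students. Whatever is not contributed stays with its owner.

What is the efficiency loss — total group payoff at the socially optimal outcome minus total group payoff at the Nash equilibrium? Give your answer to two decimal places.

The private return per contributed unit is 2.7/5 = 0.5400 < 1 for every player regardless of endowment, so the Nash equilibrium is zero contribution and the group total is Σ E_j = 35 + 23 + 19 + 39 + 44 = 160.
Each contributed unit returns 2.700 to the group, so the social optimum is full contribution by everyone: group total = 2.700 × 160 = 432.00.
Efficiency loss = (2.700 − 1) × 160 = 272.00.

272.00 hours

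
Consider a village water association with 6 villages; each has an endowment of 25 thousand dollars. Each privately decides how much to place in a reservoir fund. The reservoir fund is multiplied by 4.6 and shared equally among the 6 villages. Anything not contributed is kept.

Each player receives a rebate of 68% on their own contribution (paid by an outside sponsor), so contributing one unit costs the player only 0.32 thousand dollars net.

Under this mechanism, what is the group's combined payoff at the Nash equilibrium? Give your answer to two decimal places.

Under the mechanism each unit contributed yields (4.6/6) / 0.32 = 2.3958 back to its contributor per unit of net cost, which exceeds 1, making full contribution the dominant choice for everyone.
So the Nash equilibrium is full contribution by all 6; the group earns 6 × (25 × 0.68 + 4.6 × 25) = 792.00.

792.00 thousand dollars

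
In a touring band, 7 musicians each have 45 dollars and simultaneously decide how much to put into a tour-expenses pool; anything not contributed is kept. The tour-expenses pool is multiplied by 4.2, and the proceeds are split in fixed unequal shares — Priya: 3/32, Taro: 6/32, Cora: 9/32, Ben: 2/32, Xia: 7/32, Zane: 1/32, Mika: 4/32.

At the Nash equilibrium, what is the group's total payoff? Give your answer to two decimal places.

459.00 dollars

Each unit j contributes comes back to j as 4.2 × (j's share), so j prefers to contribute only if that share exceeds 1/4.2 = 0.2381; otherwise keeping the unit dominates.
The only share above 0.2381 is Cora's 9/32, contributing 45; the remaining 6 contribute 0. Total contributed: 45.
The tour-expenses pool pays out 4.2 × 45 = 189.00 in total (split across the unequal shares, but the aggregate is all that matters for the group sum).
The 6 free-riders keep 45 each, adding 270. Group total = 270 + 189.00 = 459.00.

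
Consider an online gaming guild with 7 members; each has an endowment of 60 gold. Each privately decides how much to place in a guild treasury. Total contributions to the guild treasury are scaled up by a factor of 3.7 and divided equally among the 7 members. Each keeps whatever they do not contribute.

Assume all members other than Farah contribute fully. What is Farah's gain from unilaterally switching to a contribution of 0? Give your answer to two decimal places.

28.29 gold

Switching from a contribution of 60 to 0 lets Farah keep an extra 60 gold, but lowers the guild treasury by 60, which costs Farah their own share of that drop: 3.7/7 × 60 = 31.71.
Net gain = 60 − 31.71 = 28.29. The private return per contributed unit (0.5286) is below 1, so free-riding is indeed the best response regardless of what the others do.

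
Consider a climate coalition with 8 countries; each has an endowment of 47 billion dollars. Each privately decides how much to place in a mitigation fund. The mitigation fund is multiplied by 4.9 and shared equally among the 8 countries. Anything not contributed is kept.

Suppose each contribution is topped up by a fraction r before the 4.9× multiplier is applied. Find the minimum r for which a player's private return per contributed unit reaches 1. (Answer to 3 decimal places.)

With matching at rate r, one contributed unit becomes (1 + r) in the mitigation fund and returns 4.9 × (1 + r) / 8 to the contributor.
Setting this equal to 1: 1 + r = 8/4.9 = 1.6327.
So the minimum matching rate is r = 1.6327 − 1 = 0.633.

0.633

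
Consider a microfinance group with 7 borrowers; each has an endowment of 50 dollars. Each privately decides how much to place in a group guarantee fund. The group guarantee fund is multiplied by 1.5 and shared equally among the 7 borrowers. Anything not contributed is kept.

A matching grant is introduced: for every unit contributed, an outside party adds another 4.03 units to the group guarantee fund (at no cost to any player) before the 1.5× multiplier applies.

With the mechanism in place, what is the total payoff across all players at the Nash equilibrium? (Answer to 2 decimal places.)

Under the mechanism each unit contributed yields 1.5 × 5.03 / 7 = 1.0779 back to its contributor per unit of net cost, which exceeds 1, making full contribution the dominant choice for everyone.
At the Nash equilibrium everyone contributes 50. Group total payoff = 1.5 × 5.03 × 350 = 2640.75.

2640.75 dollars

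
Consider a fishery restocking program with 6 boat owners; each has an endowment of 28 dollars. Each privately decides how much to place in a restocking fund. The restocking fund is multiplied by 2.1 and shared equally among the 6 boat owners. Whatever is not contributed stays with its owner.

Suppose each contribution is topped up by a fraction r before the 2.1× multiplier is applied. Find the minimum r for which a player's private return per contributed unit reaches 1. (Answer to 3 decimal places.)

With matching at rate r, one contributed unit becomes (1 + r) in the restocking fund and returns 2.1 × (1 + r) / 6 to the contributor.
Setting this equal to 1: 1 + r = 6/2.1 = 2.8571.
So the minimum matching rate is r = 2.8571 − 1 = 1.857.

1.857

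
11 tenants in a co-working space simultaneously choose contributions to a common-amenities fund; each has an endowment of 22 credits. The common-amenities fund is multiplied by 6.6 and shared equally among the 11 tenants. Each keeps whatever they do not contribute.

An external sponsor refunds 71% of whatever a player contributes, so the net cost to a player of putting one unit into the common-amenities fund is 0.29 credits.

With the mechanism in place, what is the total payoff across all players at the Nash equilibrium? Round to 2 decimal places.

1769.02 credits

The effective private return per unit is now (6.6/11) / 0.29 = 2.0690 > 1, so every player's dominant strategy flips to full contribution.
At the Nash equilibrium everyone contributes 22. Group total payoff = 11 × (22 × 0.71 + 6.6 × 22) = 1769.02.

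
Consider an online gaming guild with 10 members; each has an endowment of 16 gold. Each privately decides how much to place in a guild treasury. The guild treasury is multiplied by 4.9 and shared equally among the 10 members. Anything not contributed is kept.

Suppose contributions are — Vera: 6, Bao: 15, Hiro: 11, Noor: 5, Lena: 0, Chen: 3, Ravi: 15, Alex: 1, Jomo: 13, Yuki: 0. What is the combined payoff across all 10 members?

Total contributed: 6 + 15 + 11 + 5 + 0 + 3 + 15 + 1 + 13 + 0 = 69; total kept: 10 × 16 − 69 = 91.
The guild treasury pays out 4.9 × 69 = 338.10 in aggregate.
Group total = 91 + 338.10 = 429.10.

429.10 gold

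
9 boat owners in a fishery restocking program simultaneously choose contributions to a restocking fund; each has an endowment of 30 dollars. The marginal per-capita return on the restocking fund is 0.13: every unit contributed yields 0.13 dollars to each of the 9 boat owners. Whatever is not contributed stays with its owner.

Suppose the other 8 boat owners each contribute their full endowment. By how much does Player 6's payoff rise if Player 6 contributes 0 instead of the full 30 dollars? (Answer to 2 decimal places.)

26.10 dollars

Switching from a contribution of 30 to 0 lets Player 6 keep an extra 30 dollars, but lowers the restocking fund by 30, which costs Player 6 their own share of that drop: 0.13 × 30 = 3.90.
Net gain = 30 − 3.90 = 26.10. The private return per contributed unit (0.13) is below 1, so free-riding is indeed the best response regardless of what the others do.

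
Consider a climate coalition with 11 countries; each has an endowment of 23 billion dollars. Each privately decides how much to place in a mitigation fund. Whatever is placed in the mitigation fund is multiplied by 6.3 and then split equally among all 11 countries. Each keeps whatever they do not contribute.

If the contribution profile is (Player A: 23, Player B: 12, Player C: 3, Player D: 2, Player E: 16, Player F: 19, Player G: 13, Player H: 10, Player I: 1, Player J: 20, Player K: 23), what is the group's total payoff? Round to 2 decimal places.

1005.60 billion dollars

Total contributed: 23 + 12 + 3 + 2 + 16 + 19 + 13 + 10 + 1 + 20 + 23 = 142; total kept: 11 × 23 − 142 = 111.
The mitigation fund pays out 6.3 × 142 = 894.60 in aggregate.
Group total = 111 + 894.60 = 1005.60.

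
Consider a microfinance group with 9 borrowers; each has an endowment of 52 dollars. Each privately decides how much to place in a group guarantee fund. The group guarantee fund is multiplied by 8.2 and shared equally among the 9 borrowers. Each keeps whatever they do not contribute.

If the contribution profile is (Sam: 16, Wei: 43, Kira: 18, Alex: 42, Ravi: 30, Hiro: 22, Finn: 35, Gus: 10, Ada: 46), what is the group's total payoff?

Total contributed: 16 + 43 + 18 + 42 + 30 + 22 + 35 + 10 + 46 = 262; total kept: 9 × 52 − 262 = 206.
The group guarantee fund pays out 8.2 × 262 = 2148.40 in aggregate.
Group total = 206 + 2148.40 = 2354.40.

2354.40 dollars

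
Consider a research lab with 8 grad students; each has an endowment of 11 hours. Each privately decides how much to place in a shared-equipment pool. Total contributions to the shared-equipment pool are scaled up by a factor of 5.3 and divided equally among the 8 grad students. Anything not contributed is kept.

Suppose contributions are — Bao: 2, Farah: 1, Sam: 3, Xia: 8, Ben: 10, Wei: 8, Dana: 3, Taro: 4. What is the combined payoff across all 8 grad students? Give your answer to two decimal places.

255.70 hours

Total contributed: 2 + 1 + 3 + 8 + 10 + 8 + 3 + 4 = 39; total kept: 8 × 11 − 39 = 49.
The shared-equipment pool pays out 5.3 × 39 = 206.70 in aggregate.
Group total = 49 + 206.70 = 255.70.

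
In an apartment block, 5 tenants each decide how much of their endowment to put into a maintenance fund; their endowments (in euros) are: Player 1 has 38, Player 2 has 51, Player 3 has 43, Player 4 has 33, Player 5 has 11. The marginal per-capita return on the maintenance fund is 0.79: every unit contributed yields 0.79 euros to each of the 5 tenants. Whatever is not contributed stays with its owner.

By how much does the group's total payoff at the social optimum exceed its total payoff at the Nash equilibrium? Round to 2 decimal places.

The private return per contributed unit is 0.79 < 1 for everyone, so the Nash equilibrium is zero contribution and the group total is Σ E_j = 38 + 51 + 43 + 33 + 11 = 176.
Each contributed unit returns 3.950 to the group, so the social optimum is full contribution by everyone: group total = 3.950 × 176 = 695.20.
Efficiency loss = (3.950 − 1) × 176 = 519.20.

519.20 euros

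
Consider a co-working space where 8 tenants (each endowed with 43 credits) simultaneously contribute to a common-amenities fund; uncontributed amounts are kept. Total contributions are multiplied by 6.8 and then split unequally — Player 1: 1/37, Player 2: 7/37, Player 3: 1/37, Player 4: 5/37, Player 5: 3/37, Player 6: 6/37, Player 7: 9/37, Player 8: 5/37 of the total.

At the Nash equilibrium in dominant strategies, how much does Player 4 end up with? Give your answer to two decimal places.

161.54 credits

For player j, contributing a unit is worthwhile iff 6.8 × (j's share) ≥ 1, i.e. iff j's share is at least 0.1471.
The shares above 0.1471 belong to Player 2, Player 6 and Player 7, contributing 43 each; the remaining 5 contribute 0. Total contributed: 129.
Player 4 keeps 43 and receives 6.8 × 129 × 5/37 = 118.54 from the common-amenities fund, for a payoff of 161.54.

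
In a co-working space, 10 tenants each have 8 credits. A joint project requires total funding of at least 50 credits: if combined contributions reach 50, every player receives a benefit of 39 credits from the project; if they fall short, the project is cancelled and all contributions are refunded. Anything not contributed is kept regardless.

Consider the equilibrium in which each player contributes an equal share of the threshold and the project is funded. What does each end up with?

Equal share of the threshold: 50/10 = 5.
At this profile no one gains by cutting their contribution: any cut drops the total below 50, the project is cancelled, contributions are refunded, and the deviator ends with 8, which is less than 8 − 5 + 39 = 42. Contributing more than 5 just wastes the excess. So contributing exactly 5 is a best response.
Each player's payoff: 8 − 5 + 39 = 42.

42 credits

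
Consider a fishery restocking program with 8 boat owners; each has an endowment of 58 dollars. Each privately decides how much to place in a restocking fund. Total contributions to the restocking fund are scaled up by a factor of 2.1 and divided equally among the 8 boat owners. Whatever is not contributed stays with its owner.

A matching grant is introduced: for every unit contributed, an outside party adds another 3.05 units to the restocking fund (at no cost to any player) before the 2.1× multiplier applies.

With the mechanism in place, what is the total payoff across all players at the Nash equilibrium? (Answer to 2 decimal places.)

With the mechanism, a contributed unit returns 2.1 × 4.05 / 8 = 1.0631 per unit of net cost to the contributor — now above 1 — so contributing fully is weakly dominant for every player.
So the Nash equilibrium is full contribution by all 8; the group earns 2.1 × 4.05 × 464 = 3946.32.

3946.32 dollars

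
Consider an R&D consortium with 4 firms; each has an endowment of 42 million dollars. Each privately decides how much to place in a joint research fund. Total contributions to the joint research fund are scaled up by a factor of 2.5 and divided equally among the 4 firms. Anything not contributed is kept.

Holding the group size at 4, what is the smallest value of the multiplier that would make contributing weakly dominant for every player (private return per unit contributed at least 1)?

4

A contributed unit returns (multiplier)/4 to its contributor.
This reaches 1 exactly when the multiplier is 4.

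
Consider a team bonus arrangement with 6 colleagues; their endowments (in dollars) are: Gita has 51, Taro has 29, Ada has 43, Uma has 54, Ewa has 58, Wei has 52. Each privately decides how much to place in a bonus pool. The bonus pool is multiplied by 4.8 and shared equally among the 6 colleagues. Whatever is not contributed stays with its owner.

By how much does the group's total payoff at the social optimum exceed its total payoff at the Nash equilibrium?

1090.60 dollars

The private return per contributed unit is 4.8/6 = 0.8000 < 1 for every player regardless of endowment, so the Nash equilibrium is zero contribution and the group total is Σ E_j = 51 + 29 + 43 + 54 + 58 + 52 = 287.
Each contributed unit returns 4.800 to the group, so the social optimum is full contribution by everyone: group total = 4.800 × 287 = 1377.60.
Efficiency loss = (4.800 − 1) × 287 = 1090.60.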